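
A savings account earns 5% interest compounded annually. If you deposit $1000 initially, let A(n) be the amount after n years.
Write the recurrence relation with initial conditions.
Each year the balance grows by 5%, i.e. is multiplied by 1 + 5/100 = 1.05, so A(n) = 1.05 × A(n-1). The initial deposit gives A(0) = 1000.
Unrolling gives the closed form A(n) = 1000 × (1.05)ⁿ.

A(n) = 1.05 × A(n-1), A(0) = 1000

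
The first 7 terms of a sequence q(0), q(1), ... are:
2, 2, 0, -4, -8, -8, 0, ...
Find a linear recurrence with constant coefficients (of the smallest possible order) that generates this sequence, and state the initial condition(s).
Look for the lowest-order linear relation among consecutive terms.
Observation: q(n) - 2·q(n-1) - (-2)·q(n-2) = 0 holds for the shown terms, and no order-1 relation q(n) = α·q(n-1) + β fits.
Check at n=3: 2·0 + (-2)·2 = -4. ✓

q(n) = 2q(n-1) - 2q(n-2), q(0) = 2, q(1) = 2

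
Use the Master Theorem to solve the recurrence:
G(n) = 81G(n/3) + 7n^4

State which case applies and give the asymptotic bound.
Master Theorem template: G(n) = a·G(n/b) + f(n).
Here: a=81, b=3, f(n)=7n^4
Compute log_b(a) = log_3(81) = 4.
f(n) = 7n^4 = Θ(n^4). Case 2: G(n) = Θ(n^4 log n).

Case 2: G(n) = Θ(n^4 log n)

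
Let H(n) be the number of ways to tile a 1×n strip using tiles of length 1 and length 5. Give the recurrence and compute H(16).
Condition on the last tile: it has length 1 (leaving a 1×(n-1) strip) or length 5 (leaving a 1×(n-5) strip), so H(n) = H(n-1) + H(n-5) (order-5 linear recurrence).
For 0 ≤ i < 5 only unit tiles fit, so H(i) = 1.
Iterating the recurrence: H(5) = 2, H(6) = 3, H(7) = 4, H(8) = 5, H(9) = 6, H(10) = 8, H(11) = 11, H(12) = 15, H(13) = 20, H(14) = 26, H(15) = 34, H(16) = 45.

H(n) = H(n-1) + H(n-5), with H(i) = 1 for 0 ≤ i < 5; H(16) = 45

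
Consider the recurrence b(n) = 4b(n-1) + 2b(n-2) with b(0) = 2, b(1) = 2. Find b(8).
Computing the sequence terms:
2, 2, 12, 52, 232, 1032, 4592, 20432, 90912

90912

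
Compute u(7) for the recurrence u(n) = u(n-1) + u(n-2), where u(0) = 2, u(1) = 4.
Computing the sequence terms:
2, 4, 6, 10, 16, 26, 42, 68

68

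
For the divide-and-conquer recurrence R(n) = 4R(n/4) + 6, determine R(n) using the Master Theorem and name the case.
Master Theorem template: R(n) = a·R(n/b) + f(n).
Here: a=4, b=4, f(n)=6
Compute log_b(a) = log_4(4) = 1.
f(n) = 6 = O(n^(1-ε)) with ε = 1. Case 1: R(n) = Θ(n^log_b(a)) = Θ(n).

Case 1: R(n) = Θ(n)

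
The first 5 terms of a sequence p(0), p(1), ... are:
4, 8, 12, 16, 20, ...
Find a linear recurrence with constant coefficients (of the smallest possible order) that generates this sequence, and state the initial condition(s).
Look for the lowest-order linear relation among consecutive terms.
Observation: consecutive differences are constant (= 4).
Check at n=2: 1·8 + 4 = 12. ✓

p(n) = p(n-1) + 4, p(0) = 4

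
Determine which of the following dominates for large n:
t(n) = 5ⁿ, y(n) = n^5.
Comparing growth rates:
Growth-rate hierarchy: log n ≺ any polynomial ≺ any exponential cⁿ (c>1) ≺ n! ≺ nⁿ.
exponential base 5 dominates polynomial degree 5 asymptotically.

t(n) grows faster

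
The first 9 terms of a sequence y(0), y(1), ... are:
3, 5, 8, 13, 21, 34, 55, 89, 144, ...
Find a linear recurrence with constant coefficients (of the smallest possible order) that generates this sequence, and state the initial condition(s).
Look for the lowest-order linear relation among consecutive terms.
Observation: y(n) - 1·y(n-1) - (1)·y(n-2) = 0 holds for the shown terms, and no order-1 relation y(n) = α·y(n-1) + β fits.
Check at n=3: 1·8 + (1)·5 = 13. ✓

y(n) = y(n-1) + y(n-2), y(0) = 3, y(1) = 5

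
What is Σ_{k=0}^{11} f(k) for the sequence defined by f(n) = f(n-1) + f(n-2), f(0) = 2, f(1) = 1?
Computing the sequence terms: 2, 1, 3, 4, 7, 11, 18, 29, 47, 76, 123, 199
Adding these values together:

520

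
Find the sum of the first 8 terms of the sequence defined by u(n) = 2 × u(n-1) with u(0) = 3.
Computing the sequence terms: 3, 6, 12, 24, 48, 96, 192, 384
Adding these values together:

765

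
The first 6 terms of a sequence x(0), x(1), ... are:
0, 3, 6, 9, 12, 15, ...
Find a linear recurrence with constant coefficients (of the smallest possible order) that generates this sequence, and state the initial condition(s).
Look for the lowest-order linear relation among consecutive terms.
Observation: consecutive differences are constant (= 3).
Check at n=2: 1·3 + 3 = 6. ✓

x(n) = x(n-1) + 3, x(0) = 0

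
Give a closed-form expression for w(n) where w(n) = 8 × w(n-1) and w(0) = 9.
Recurrence: w(n) = 8 × w(n-1), initial: w(0) = 9.
Each term is 8 times the previous, so this is geometric with ratio 8. After n steps: w(n) = w(0)·8ⁿ = 9·8ⁿ.

w(n) = 9·8ⁿ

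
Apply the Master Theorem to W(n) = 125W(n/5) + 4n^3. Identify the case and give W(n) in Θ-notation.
Master Theorem template: W(n) = a·W(n/b) + f(n).
Here: a=125, b=5, f(n)=4n^3
Compute log_b(a) = log_5(125) = 3.
f(n) = 4n^3 = Θ(n^3). Case 2: W(n) = Θ(n^3 log n).

Case 2: W(n) = Θ(n^3 log n)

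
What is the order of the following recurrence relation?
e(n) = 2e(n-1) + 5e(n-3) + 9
The order is the largest lag k for which e(n-k) appears. Here the deepest term is e(n-3) (the 9 term is non-homogeneous and does not affect the order), so the order is 3.

Order 3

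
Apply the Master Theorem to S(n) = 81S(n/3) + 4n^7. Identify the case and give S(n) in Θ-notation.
Master Theorem template: S(n) = a·S(n/b) + f(n).
Here: a=81, b=3, f(n)=4n^7
Compute log_b(a) = log_3(81) = 4.
f(n) = 4n^7 = Ω(n^(4+ε)) with ε = 3, and the regularity condition holds (a·f(n/b) = (a/b^7)·f(n) with a/b^7 = 3^-3 < 1). Case 3: S(n) = Θ(f(n)) = Θ(n^7).

Case 3: S(n) = Θ(n^7)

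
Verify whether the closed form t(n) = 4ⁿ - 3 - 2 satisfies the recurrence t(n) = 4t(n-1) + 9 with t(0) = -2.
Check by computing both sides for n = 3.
From the recurrence with t(0) = -2:
  t(0) = -2, t(1) = 1, t(2) = 13, t(3) = 61
  so the recurrence gives t(3) = 61.
From the proposed closed form t(n) = 4ⁿ - 3 - 2:
  t(3) = 59.
The recurrence gives 61 but the closed form gives 59, so the closed form does not satisfy the recurrence.

No, the closed form is incorrect.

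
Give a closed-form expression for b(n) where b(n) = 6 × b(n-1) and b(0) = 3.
Recurrence: b(n) = 6 × b(n-1), initial: b(0) = 3.
Each term is 6 times the previous, so this is geometric with ratio 6. After n steps: b(n) = b(0)·6ⁿ = 3·6ⁿ.

b(n) = 3·6ⁿ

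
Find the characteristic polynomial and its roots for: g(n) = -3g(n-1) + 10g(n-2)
Substitute g(n) = rⁿ and divide through by rⁿ⁻²: r² + 3r - 10 = 0
Factor: (r + 5)(r - 2) = 0, so r = -5, 2.
General solution: g(n) = A·(-5)ⁿ + B·2ⁿ

Characteristic: r² + 3r - 10 = 0, Roots: r = -5, 2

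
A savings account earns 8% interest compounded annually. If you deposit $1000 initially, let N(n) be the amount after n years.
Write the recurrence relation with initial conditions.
Each year the balance grows by 8%, i.e. is multiplied by 1 + 8/100 = 1.08, so N(n) = 1.08 × N(n-1). The initial deposit gives N(0) = 1000.
Unrolling gives the closed form N(n) = 1000 × (1.08)ⁿ.

N(n) = 1.08 × N(n-1), N(0) = 1000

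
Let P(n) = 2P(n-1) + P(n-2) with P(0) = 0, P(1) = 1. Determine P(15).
Computing the sequence terms:
0, 1, 2, 5, 12, 29, 70, 169, 408, 985, 2378, 5741, 13860, 33461, 80782, 195025

195025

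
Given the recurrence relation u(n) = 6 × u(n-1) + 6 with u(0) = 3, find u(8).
Computing step by step:
u(0) = 3
u(1) = 6 × 3 + 6 = 24
u(2) = 6 × 24 + 6 = 150
u(3) = 6 × 150 + 6 = 906
u(4) = 6 × 906 + 6 = 5442
u(5) = 6 × 5442 + 6 = 32658
u(6) = 6 × 32658 + 6 = 195954
u(7) = 6 × 195954 + 6 = 1175730
u(8) = 6 × 1175730 + 6 = 7054386

7054386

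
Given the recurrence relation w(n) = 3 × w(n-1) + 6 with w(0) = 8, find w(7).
Computing step by step:
w(0) = 8
w(1) = 3 × 8 + 6 = 30
w(2) = 3 × 30 + 6 = 96
w(3) = 3 × 96 + 6 = 294
w(4) = 3 × 294 + 6 = 888
w(5) = 3 × 888 + 6 = 2670
w(6) = 3 × 2670 + 6 = 8016
w(7) = 3 × 8016 + 6 = 24054

24054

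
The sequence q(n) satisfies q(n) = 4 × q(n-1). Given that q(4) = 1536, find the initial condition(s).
In general q(n) = 4ⁿ · q(0). At n = 4: q(0) = q(4) / 4^4 = 1536 / 256 = 6.

q(0) = 6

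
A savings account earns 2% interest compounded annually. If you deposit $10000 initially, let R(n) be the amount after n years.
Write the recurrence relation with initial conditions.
Each year the balance grows by 2%, i.e. is multiplied by 1 + 2/100 = 1.02, so R(n) = 1.02 × R(n-1). The initial deposit gives R(0) = 10000.
Unrolling gives the closed form R(n) = 10000 × (1.02)ⁿ.

R(n) = 1.02 × R(n-1), R(0) = 10000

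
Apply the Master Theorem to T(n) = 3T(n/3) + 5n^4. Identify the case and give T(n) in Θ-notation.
Master Theorem template: T(n) = a·T(n/b) + f(n).
Here: a=3, b=3, f(n)=5n^4
Compute log_b(a) = log_3(3) = 1.
f(n) = 5n^4 = Ω(n^(1+ε)) with ε = 3, and the regularity condition holds (a·f(n/b) = (a/b^4)·f(n) with a/b^4 = 3^-3 < 1). Case 3: T(n) = Θ(f(n)) = Θ(n^4).

Case 3: T(n) = Θ(n^4)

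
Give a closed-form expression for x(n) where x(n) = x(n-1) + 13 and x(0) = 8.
Recurrence: x(n) = x(n-1) + 13, initial: x(0) = 8.
Each step adds 13, so x(n) = x(0) + 13n = 13n + 8.

x(n) = 13n + 8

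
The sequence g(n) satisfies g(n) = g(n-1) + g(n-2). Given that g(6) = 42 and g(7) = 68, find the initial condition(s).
Work backwards using g(k) = g(k+2) - g(k+1):
g(5) = g(7) - g(6) = 68 - 42 = 26
g(4) = g(6) - g(5) = 42 - 26 = 16
g(3) = g(5) - g(4) = 26 - 16 = 10
g(2) = g(4) - g(3) = 16 - 10 = 6
g(1) = g(3) - g(2) = 10 - 6 = 4
g(0) = g(2) - g(1) = 6 - 4 = 2

g(0) = 2, g(1) = 4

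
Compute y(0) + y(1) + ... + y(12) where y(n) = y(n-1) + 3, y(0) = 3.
Computing the sequence terms: 3, 6, 9, 12, 15, 18, 21, 24, 27, 30, 33, 36, 39
Adding these values together:

273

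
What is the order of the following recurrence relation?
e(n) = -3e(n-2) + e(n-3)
The order is the largest lag k for which e(n-k) appears. Here the deepest term is e(n-3), so the order is 3.

Order 3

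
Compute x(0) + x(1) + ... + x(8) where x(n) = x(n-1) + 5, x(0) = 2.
Computing the sequence terms: 2, 7, 12, 17, 22, 27, 32, 37, 42
Adding these values together:

198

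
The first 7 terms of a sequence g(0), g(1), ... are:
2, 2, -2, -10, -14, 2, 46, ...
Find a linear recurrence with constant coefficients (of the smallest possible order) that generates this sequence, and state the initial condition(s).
Look for the lowest-order linear relation among consecutive terms.
Observation: g(n) - 2·g(n-1) - (-3)·g(n-2) = 0 holds for the shown terms, and no order-1 relation g(n) = α·g(n-1) + β fits.
Check at n=3: 2·-2 + (-3)·2 = -10. ✓

g(n) = 2g(n-1) - 3g(n-2), g(0) = 2, g(1) = 2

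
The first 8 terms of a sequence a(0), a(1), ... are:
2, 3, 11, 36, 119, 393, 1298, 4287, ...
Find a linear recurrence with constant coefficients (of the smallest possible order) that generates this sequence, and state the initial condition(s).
Look for the lowest-order linear relation among consecutive terms.
Observation: a(n) - 3·a(n-1) - (1)·a(n-2) = 0 holds for the shown terms, and no order-1 relation a(n) = α·a(n-1) + β fits.
Check at n=3: 3·11 + (1)·3 = 36. ✓

a(n) = 3a(n-1) + a(n-2), a(0) = 2, a(1) = 3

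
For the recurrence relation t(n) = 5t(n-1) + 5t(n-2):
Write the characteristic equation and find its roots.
Substitute t(n) = rⁿ and divide through by rⁿ⁻²: r² - 5r - 5 = 0
Discriminant: 5² + 4·5 = 45, not a perfect square, so by the quadratic formula r = (5 ± √45)/2.
General solution: t(n) = A·r₁ⁿ + B·r₂ⁿ where r₁,r₂ = (5 ± √45)/2

Characteristic: r² - 5r - 5 = 0, Roots: r = (5 ± √45)/2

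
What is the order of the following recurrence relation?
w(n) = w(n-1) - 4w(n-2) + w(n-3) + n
The order is the largest lag k for which w(n-k) appears. Here the deepest term is w(n-3) (the n term is non-homogeneous and does not affect the order), so the order is 3.

Order 3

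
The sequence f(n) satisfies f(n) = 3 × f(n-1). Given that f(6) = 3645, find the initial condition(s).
In general f(n) = 3ⁿ · f(0). At n = 6: f(0) = f(6) / 3^6 = 3645 / 729 = 5.

f(0) = 5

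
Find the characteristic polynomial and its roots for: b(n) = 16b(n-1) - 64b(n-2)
Substitute b(n) = rⁿ and divide through by rⁿ⁻²: r² - 16r + 64 = 0
Factor: (r - 8)² = 0, so r = 8 (double root).
General solution: b(n) = (A + Bn)·8ⁿ

Characteristic: r² - 16r + 64 = 0, Roots: r = 8 (double root)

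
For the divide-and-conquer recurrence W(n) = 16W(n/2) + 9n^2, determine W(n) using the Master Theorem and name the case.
Master Theorem template: W(n) = a·W(n/b) + f(n).
Here: a=16, b=2, f(n)=9n^2
Compute log_b(a) = log_2(16) = 4.
f(n) = 9n^2 = O(n^(4-ε)) with ε = 2. Case 1: W(n) = Θ(n^log_b(a)) = Θ(n^4).

Case 1: W(n) = Θ(n^4)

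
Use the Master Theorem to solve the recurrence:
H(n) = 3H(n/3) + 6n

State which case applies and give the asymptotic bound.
Master Theorem template: H(n) = a·H(n/b) + f(n).
Here: a=3, b=3, f(n)=6n
Compute log_b(a) = log_3(3) = 1.
f(n) = 6n = Θ(n). Case 2: H(n) = Θ(n log n).

Case 2: H(n) = Θ(n log n)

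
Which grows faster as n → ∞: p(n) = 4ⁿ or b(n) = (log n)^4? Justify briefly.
Comparing growth rates:
Growth-rate hierarchy: log n ≺ any polynomial ≺ any exponential cⁿ (c>1) ≺ n! ≺ nⁿ.
exponential base 4 dominates polylogarithmic (log n)^4 asymptotically.

p(n) grows faster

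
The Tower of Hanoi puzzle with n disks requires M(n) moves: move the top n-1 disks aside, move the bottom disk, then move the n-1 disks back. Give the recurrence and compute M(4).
Moving n disks = move the top n-1 disks aside (M(n-1) moves) + move the largest disk (1 move) + move the n-1 disks back on top (M(n-1) moves), so M(n) = 2M(n-1) + 1, with M(1) = 1 (a single disk takes one move).
First terms: 1, 3, 7, 15, … — each is one less than a power of 2. Indeed M(n) + 1 = 2(M(n-1) + 1) with M(1) + 1 = 2, so M(n) + 1 = 2ⁿ and M(n) = 2ⁿ - 1.
Hence M(4) = 2^4 - 1 = 16 - 1 = 15.

M(n) = 2M(n-1) + 1, M(1) = 1; M(4) = 15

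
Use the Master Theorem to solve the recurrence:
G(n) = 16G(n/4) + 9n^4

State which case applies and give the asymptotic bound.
Master Theorem template: G(n) = a·G(n/b) + f(n).
Here: a=16, b=4, f(n)=9n^4
Compute log_b(a) = log_4(16) = 2.
f(n) = 9n^4 = Ω(n^(2+ε)) with ε = 2, and the regularity condition holds (a·f(n/b) = (a/b^4)·f(n) with a/b^4 = 4^-2 < 1). Case 3: G(n) = Θ(f(n)) = Θ(n^4).

Case 3: G(n) = Θ(n^4)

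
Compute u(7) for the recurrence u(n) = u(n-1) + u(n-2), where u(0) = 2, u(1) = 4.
Computing the sequence terms:
2, 4, 6, 10, 16, 26, 42, 68

68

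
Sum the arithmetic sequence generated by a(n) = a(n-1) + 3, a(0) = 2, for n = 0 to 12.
Computing the sequence terms: 2, 5, 8, 11, 14, 17, 20, 23, 26, 29, 32, 35, 38
Adding these values together:

260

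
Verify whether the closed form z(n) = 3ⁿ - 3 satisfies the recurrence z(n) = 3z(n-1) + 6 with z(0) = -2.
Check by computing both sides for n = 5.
From the recurrence with z(0) = -2:
  z(0) = -2, z(1) = 0, z(2) = 6, z(3) = 24, z(4) = 78, z(5) = 240
  so the recurrence gives z(5) = 240.
From the proposed closed form z(n) = 3ⁿ - 3:
  z(5) = 240.
Both sides give 240 at n = 5, and the initial condition(s) match, so the closed form is consistent.

Yes, the closed form is correct.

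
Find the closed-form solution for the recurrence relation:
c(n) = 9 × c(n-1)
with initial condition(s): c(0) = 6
Recurrence: c(n) = 9 × c(n-1), initial: c(0) = 6.
Each term is 9 times the previous, so this is geometric with ratio 9. After n steps: c(n) = c(0)·9ⁿ = 6·9ⁿ.

c(n) = 6·9ⁿ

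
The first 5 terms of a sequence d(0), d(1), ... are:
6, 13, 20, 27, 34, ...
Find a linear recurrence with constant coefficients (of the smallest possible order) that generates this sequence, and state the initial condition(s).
Look for the lowest-order linear relation among consecutive terms.
Observation: consecutive differences are constant (= 7).
Check at n=2: 1·13 + 7 = 20. ✓

d(n) = d(n-1) + 7, d(0) = 6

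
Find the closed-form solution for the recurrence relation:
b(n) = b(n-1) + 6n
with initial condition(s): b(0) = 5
Recurrence: b(n) = b(n-1) + 6n, initial: b(0) = 5.
Telescoping: b(n) = b(0) + 6·Σᵢ₌₁ⁿ i = 5 + 6·n(n+1)/2.

b(n) = 6·n(n+1)/2 + 5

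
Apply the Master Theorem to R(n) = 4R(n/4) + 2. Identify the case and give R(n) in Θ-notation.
Master Theorem template: R(n) = a·R(n/b) + f(n).
Here: a=4, b=4, f(n)=2
Compute log_b(a) = log_4(4) = 1.
f(n) = 2 = O(n^(1-ε)) with ε = 1. Case 1: R(n) = Θ(n^log_b(a)) = Θ(n).

Case 1: R(n) = Θ(n)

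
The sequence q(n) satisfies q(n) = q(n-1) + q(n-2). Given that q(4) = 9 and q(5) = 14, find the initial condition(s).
Work backwards using q(k) = q(k+2) - q(k+1):
q(3) = q(5) - q(4) = 14 - 9 = 5
q(2) = q(4) - q(3) = 9 - 5 = 4
q(1) = q(3) - q(2) = 5 - 4 = 1
q(0) = q(2) - q(1) = 4 - 1 = 3

q(0) = 3, q(1) = 1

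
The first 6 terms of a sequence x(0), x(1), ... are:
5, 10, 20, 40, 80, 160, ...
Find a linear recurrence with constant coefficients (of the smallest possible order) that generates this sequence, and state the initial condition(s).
Look for the lowest-order linear relation among consecutive terms.
Observation: each term is 2× the previous.
Check at n=2: 2·10 = 20. ✓

x(n) = 2 × x(n-1), x(0) = 5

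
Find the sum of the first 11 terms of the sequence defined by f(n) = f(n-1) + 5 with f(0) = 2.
Computing the sequence terms: 2, 7, 12, 17, 22, 27, 32, 37, 42, 47, 52
Adding these values together:

297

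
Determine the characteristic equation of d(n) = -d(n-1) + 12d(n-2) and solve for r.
Substitute d(n) = rⁿ and divide through by rⁿ⁻²: r² + r - 12 = 0
Factor: (r + 4)(r - 3) = 0, so r = -4, 3.
General solution: d(n) = A·(-4)ⁿ + B·3ⁿ

Characteristic: r² + r - 12 = 0, Roots: r = -4, 3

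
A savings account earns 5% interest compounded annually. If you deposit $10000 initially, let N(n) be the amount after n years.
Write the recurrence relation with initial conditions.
Each year the balance grows by 5%, i.e. is multiplied by 1 + 5/100 = 1.05, so N(n) = 1.05 × N(n-1). The initial deposit gives N(0) = 10000.
Unrolling gives the closed form N(n) = 10000 × (1.05)ⁿ.

N(n) = 1.05 × N(n-1), N(0) = 10000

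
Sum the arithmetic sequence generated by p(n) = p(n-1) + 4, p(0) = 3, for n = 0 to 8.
Computing the sequence terms: 3, 7, 11, 15, 19, 23, 27, 31, 35
Adding these values together:

171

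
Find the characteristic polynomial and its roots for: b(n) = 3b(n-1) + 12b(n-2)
Substitute b(n) = rⁿ and divide through by rⁿ⁻²: r² - 3r - 12 = 0
Discriminant: 3² + 4·12 = 57, not a perfect square, so by the quadratic formula r = (3 ± √57)/2.
General solution: b(n) = A·r₁ⁿ + B·r₂ⁿ where r₁,r₂ = (3 ± √57)/2

Characteristic: r² - 3r - 12 = 0, Roots: r = (3 ± √57)/2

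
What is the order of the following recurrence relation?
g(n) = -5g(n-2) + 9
The order is the largest lag k for which g(n-k) appears. Here the deepest term is g(n-2) (the 9 term is non-homogeneous and does not affect the order), so the order is 2.

Order 2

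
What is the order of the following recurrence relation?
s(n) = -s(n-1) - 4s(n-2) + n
The order is the largest lag k for which s(n-k) appears. Here the deepest term is s(n-2) (the n term is non-homogeneous and does not affect the order), so the order is 2.

Order 2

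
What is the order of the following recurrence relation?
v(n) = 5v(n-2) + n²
The order is the largest lag k for which v(n-k) appears. Here the deepest term is v(n-2) (the n² term is non-homogeneous and does not affect the order), so the order is 2.

Order 2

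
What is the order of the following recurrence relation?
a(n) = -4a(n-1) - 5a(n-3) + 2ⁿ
The order is the largest lag k for which a(n-k) appears. Here the deepest term is a(n-3) (the 2ⁿ term is non-homogeneous and does not affect the order), so the order is 3.

Order 3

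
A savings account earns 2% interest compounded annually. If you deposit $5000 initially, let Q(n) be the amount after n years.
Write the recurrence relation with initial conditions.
Each year the balance grows by 2%, i.e. is multiplied by 1 + 2/100 = 1.02, so Q(n) = 1.02 × Q(n-1). The initial deposit gives Q(0) = 5000.
Unrolling gives the closed form Q(n) = 5000 × (1.02)ⁿ.

Q(n) = 1.02 × Q(n-1), Q(0) = 5000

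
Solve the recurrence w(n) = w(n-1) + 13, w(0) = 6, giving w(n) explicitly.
Recurrence: w(n) = w(n-1) + 13, initial: w(0) = 6.
Each step adds 13, so w(n) = w(0) + 13n = 13n + 6.

w(n) = 13n + 6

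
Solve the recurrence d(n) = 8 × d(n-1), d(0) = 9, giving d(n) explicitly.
Recurrence: d(n) = 8 × d(n-1), initial: d(0) = 9.
Each term is 8 times the previous, so this is geometric with ratio 8. After n steps: d(n) = d(0)·8ⁿ = 9·8ⁿ.

d(n) = 9·8ⁿ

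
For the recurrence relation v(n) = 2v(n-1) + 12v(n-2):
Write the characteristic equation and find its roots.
Substitute v(n) = rⁿ and divide through by rⁿ⁻²: r² - 2r - 12 = 0
Discriminant: 2² + 4·12 = 52, not a perfect square, so by the quadratic formula r = (2 ± √52)/2.
General solution: v(n) = A·r₁ⁿ + B·r₂ⁿ where r₁,r₂ = (2 ± √52)/2

Characteristic: r² - 2r - 12 = 0, Roots: r = (2 ± √52)/2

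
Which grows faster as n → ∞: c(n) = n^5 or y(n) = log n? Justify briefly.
Comparing growth rates:
Growth-rate hierarchy: log n ≺ any polynomial ≺ any exponential cⁿ (c>1) ≺ n! ≺ nⁿ.
polynomial degree 5 dominates logarithmic asymptotically.

c(n) grows faster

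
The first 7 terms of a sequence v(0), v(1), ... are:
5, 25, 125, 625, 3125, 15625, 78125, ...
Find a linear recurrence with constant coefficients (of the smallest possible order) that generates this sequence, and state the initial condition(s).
Look for the lowest-order linear relation among consecutive terms.
Observation: each term is 5× the previous.
Check at n=2: 5·25 = 125. ✓

v(n) = 5 × v(n-1), v(0) = 5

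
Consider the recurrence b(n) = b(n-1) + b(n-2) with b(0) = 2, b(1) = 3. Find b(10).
Computing the sequence terms:
2, 3, 5, 8, 13, 21, 34, 55, 89, 144, 233

233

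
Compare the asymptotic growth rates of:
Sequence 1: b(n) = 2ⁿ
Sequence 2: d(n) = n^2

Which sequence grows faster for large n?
Comparing growth rates:
Growth-rate hierarchy: log n ≺ any polynomial ≺ any exponential cⁿ (c>1) ≺ n! ≺ nⁿ.
exponential base 2 dominates polynomial degree 2 asymptotically.

b(n) grows faster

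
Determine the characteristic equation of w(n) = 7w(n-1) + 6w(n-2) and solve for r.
Substitute w(n) = rⁿ and divide through by rⁿ⁻²: r² - 7r - 6 = 0
Discriminant: 7² + 4·6 = 73, not a perfect square, so by the quadratic formula r = (7 ± √73)/2.
General solution: w(n) = A·r₁ⁿ + B·r₂ⁿ where r₁,r₂ = (7 ± √73)/2

Characteristic: r² - 7r - 6 = 0, Roots: r = (7 ± √73)/2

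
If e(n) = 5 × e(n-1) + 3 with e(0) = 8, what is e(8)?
Computing step by step:
e(0) = 8
e(1) = 5 × 8 + 3 = 43
e(2) = 5 × 43 + 3 = 218
e(3) = 5 × 218 + 3 = 1093
e(4) = 5 × 1093 + 3 = 5468
e(5) = 5 × 5468 + 3 = 27343
e(6) = 5 × 27343 + 3 = 136718
e(7) = 5 × 136718 + 3 = 683593
e(8) = 5 × 683593 + 3 = 3417968

3417968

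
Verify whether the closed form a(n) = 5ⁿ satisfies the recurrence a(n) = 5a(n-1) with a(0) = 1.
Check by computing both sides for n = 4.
From the recurrence with a(0) = 1:
  a(0) = 1, a(1) = 5, a(2) = 25, a(3) = 125, a(4) = 625
  so the recurrence gives a(4) = 625.
From the proposed closed form a(n) = 5ⁿ:
  a(4) = 625.
Both sides give 625 at n = 4, and the initial condition(s) match, so the closed form is consistent.

Yes, the closed form is correct.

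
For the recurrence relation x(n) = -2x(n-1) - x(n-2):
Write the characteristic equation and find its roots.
Substitute x(n) = rⁿ and divide through by rⁿ⁻²: r² + 2r + 1 = 0
Factor: (r + 1)² = 0, so r = -1 (double root).
General solution: x(n) = (A + Bn)·(-1)ⁿ

Characteristic: r² + 2r + 1 = 0, Roots: r = -1 (double root)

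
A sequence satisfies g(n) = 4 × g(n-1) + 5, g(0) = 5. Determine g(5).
Computing step by step:
g(0) = 5
g(1) = 4 × 5 + 5 = 25
g(2) = 4 × 25 + 5 = 105
g(3) = 4 × 105 + 5 = 425
g(4) = 4 × 425 + 5 = 1705
g(5) = 4 × 1705 + 5 = 6825

6825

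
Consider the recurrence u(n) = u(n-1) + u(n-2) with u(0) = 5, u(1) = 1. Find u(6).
Computing the sequence terms:
5, 1, 6, 7, 13, 20, 33

33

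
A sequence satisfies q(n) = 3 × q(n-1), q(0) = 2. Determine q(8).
Computing step by step:
q(0) = 2
q(1) = 3 × 2 = 6
q(2) = 3 × 6 = 18
q(3) = 3 × 18 = 54
q(4) = 3 × 54 = 162
q(5) = 3 × 162 = 486
q(6) = 3 × 486 = 1458
q(7) = 3 × 1458 = 4374
q(8) = 3 × 4374 = 13122

13122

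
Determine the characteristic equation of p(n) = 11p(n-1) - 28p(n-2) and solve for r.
Substitute p(n) = rⁿ and divide through by rⁿ⁻²: r² - 11r + 28 = 0
Factor: (r - 4)(r - 7) = 0, so r = 4, 7.
General solution: p(n) = A·4ⁿ + B·7ⁿ

Characteristic: r² - 11r + 28 = 0, Roots: r = 4, 7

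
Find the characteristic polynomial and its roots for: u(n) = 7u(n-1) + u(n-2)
Substitute u(n) = rⁿ and divide through by rⁿ⁻²: r² - 7r - 1 = 0
Discriminant: 7² + 4·1 = 53, not a perfect square, so by the quadratic formula r = (7 ± √53)/2.
General solution: u(n) = A·r₁ⁿ + B·r₂ⁿ where r₁,r₂ = (7 ± √53)/2

Characteristic: r² - 7r - 1 = 0, Roots: r = (7 ± √53)/2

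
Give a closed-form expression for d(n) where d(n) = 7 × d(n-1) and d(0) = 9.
Recurrence: d(n) = 7 × d(n-1), initial: d(0) = 9.
Each term is 7 times the previous, so this is geometric with ratio 7. After n steps: d(n) = d(0)·7ⁿ = 9·7ⁿ.

d(n) = 9·7ⁿ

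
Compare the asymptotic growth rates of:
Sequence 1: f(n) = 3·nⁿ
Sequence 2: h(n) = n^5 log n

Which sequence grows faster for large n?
Comparing growth rates:
Growth-rate hierarchy: log n ≺ any polynomial ≺ any exponential cⁿ (c>1) ≺ n! ≺ nⁿ.
super-exponential nⁿ dominates polynomial degree 5 (with log factor) asymptotically.

f(n) grows faster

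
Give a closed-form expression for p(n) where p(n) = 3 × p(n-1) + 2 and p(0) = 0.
Recurrence: p(n) = 3 × p(n-1) + 2, initial: p(0) = 0.
Try p(n) = A·3ⁿ + C. Substituting: A·3ⁿ + C = 3(A·3ⁿ⁻¹ + C) + 2 = A·3ⁿ + 3C + 2, so C = 3C + 2, giving C = -1. Then p(0) = A - 1 = 0 gives A = 1.

p(n) = 3ⁿ - 1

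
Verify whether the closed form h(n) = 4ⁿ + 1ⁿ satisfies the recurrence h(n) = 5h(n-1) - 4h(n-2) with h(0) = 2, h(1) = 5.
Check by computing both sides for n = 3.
From the recurrence with h(0) = 2, h(1) = 5:
  h(0) = 2, h(1) = 5, h(2) = 17, h(3) = 65
  so the recurrence gives h(3) = 65.
From the proposed closed form h(n) = 4ⁿ + 1ⁿ:
  h(3) = 65.
Both sides give 65 at n = 3, and the initial condition(s) match, so the closed form is consistent.

Yes, the closed form is correct.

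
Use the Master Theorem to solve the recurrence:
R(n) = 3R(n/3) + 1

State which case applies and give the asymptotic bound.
Master Theorem template: R(n) = a·R(n/b) + f(n).
Here: a=3, b=3, f(n)=1
Compute log_b(a) = log_3(3) = 1.
f(n) = 1 = O(n^(1-ε)) with ε = 1. Case 1: R(n) = Θ(n^log_b(a)) = Θ(n).

Case 1: R(n) = Θ(n)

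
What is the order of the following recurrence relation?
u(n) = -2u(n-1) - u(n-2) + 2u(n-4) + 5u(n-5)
The order is the largest lag k for which u(n-k) appears. Here the deepest term is u(n-5), so the order is 5.

Order 5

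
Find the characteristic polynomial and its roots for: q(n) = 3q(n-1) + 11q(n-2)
Substitute q(n) = rⁿ and divide through by rⁿ⁻²: r² - 3r - 11 = 0
Discriminant: 3² + 4·11 = 53, not a perfect square, so by the quadratic formula r = (3 ± √53)/2.
General solution: q(n) = A·r₁ⁿ + B·r₂ⁿ where r₁,r₂ = (3 ± √53)/2

Characteristic: r² - 3r - 11 = 0, Roots: r = (3 ± √53)/2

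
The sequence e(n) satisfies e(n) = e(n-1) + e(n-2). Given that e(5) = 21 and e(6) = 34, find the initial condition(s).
Work backwards using e(k) = e(k+2) - e(k+1):
e(4) = e(6) - e(5) = 34 - 21 = 13
e(3) = e(5) - e(4) = 21 - 13 = 8
e(2) = e(4) - e(3) = 13 - 8 = 5
e(1) = e(3) - e(2) = 8 - 5 = 3
e(0) = e(2) - e(1) = 5 - 3 = 2

e(0) = 2, e(1) = 3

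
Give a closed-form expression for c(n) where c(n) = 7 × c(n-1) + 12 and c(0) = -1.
Recurrence: c(n) = 7 × c(n-1) + 12, initial: c(0) = -1.
Try c(n) = A·7ⁿ + C. Substituting: A·7ⁿ + C = 7(A·7ⁿ⁻¹ + C) + 12 = A·7ⁿ + 7C + 12, so C = 7C + 12, giving C = -2. Then c(0) = A - 2 = -1 gives A = 1.

c(n) = 7ⁿ - 2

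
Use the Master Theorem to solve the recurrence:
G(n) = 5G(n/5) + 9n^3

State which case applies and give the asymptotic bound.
Master Theorem template: G(n) = a·G(n/b) + f(n).
Here: a=5, b=5, f(n)=9n^3
Compute log_b(a) = log_5(5) = 1.
f(n) = 9n^3 = Ω(n^(1+ε)) with ε = 2, and the regularity condition holds (a·f(n/b) = (a/b^3)·f(n) with a/b^3 = 5^-2 < 1). Case 3: G(n) = Θ(f(n)) = Θ(n^3).

Case 3: G(n) = Θ(n^3)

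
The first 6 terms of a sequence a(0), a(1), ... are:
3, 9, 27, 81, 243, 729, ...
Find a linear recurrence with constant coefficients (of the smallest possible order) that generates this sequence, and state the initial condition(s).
Look for the lowest-order linear relation among consecutive terms.
Observation: each term is 3× the previous.
Check at n=2: 3·9 = 27. ✓

a(n) = 3 × a(n-1), a(0) = 3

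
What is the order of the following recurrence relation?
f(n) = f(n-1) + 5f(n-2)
The order is the largest lag k for which f(n-k) appears. Here the deepest term is f(n-2), so the order is 2.

Order 2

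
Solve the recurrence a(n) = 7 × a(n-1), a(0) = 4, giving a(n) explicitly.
Recurrence: a(n) = 7 × a(n-1), initial: a(0) = 4.
Each term is 7 times the previous, so this is geometric with ratio 7. After n steps: a(n) = a(0)·7ⁿ = 4·7ⁿ.

a(n) = 4·7ⁿ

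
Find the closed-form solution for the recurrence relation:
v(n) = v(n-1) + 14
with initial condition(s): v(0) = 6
Recurrence: v(n) = v(n-1) + 14, initial: v(0) = 6.
Each step adds 14, so v(n) = v(0) + 14n = 14n + 6.

v(n) = 14n + 6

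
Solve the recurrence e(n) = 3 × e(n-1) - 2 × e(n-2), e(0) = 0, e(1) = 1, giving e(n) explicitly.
Recurrence: e(n) = 3 × e(n-1) - 2 × e(n-2), initial: e(0) = 0, e(1) = 1.
Characteristic equation: r² - 3r + 2 = 0, which factors as (r - 2)(r - 1) = 0, so r = 2, 1. General solution e(n) = A·2ⁿ + B·1ⁿ. From e(0) = 0: A + B = 0. From e(1) = 1: 2A + 1B = 1. Solving gives A = 1, B = -1.

e(n) = 2ⁿ - 1ⁿ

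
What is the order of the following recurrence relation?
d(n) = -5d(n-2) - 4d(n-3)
The order is the largest lag k for which d(n-k) appears. Here the deepest term is d(n-3), so the order is 3.

Order 3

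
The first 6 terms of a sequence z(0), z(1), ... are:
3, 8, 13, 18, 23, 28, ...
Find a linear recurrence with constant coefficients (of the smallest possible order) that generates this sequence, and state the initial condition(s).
Look for the lowest-order linear relation among consecutive terms.
Observation: consecutive differences are constant (= 5).
Check at n=2: 1·8 + 5 = 13. ✓

z(n) = z(n-1) + 5, z(0) = 3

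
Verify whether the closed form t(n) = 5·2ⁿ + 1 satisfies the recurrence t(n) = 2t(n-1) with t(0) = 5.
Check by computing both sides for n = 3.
From the recurrence with t(0) = 5:
  t(0) = 5, t(1) = 10, t(2) = 20, t(3) = 40
  so the recurrence gives t(3) = 40.
From the proposed closed form t(n) = 5·2ⁿ + 1:
  t(3) = 41.
The recurrence gives 40 but the closed form gives 41, so the closed form does not satisfy the recurrence.

No, the closed form is incorrect.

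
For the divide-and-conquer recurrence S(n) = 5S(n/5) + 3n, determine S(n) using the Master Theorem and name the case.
Master Theorem template: S(n) = a·S(n/b) + f(n).
Here: a=5, b=5, f(n)=3n
Compute log_b(a) = log_5(5) = 1.
f(n) = 3n = Θ(n). Case 2: S(n) = Θ(n log n).

Case 2: S(n) = Θ(n log n)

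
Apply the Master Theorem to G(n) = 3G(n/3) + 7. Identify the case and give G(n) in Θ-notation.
Master Theorem template: G(n) = a·G(n/b) + f(n).
Here: a=3, b=3, f(n)=7
Compute log_b(a) = log_3(3) = 1.
f(n) = 7 = O(n^(1-ε)) with ε = 1. Case 1: G(n) = Θ(n^log_b(a)) = Θ(n).

Case 1: G(n) = Θ(n)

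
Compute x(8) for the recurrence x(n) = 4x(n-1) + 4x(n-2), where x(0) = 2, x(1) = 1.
Computing the sequence terms:
2, 1, 12, 52, 256, 1232, 5952, 28736, 138752

138752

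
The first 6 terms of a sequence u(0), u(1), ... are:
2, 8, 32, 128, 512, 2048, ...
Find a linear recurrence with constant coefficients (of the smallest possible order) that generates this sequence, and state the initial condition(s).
Look for the lowest-order linear relation among consecutive terms.
Observation: each term is 4× the previous.
Check at n=2: 4·8 = 32. ✓

u(n) = 4 × u(n-1), u(0) = 2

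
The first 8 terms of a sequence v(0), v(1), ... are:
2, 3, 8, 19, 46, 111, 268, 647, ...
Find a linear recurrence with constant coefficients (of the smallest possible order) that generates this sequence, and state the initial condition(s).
Look for the lowest-order linear relation among consecutive terms.
Observation: v(n) - 2·v(n-1) - (1)·v(n-2) = 0 holds for the shown terms, and no order-1 relation v(n) = α·v(n-1) + β fits.
Check at n=3: 2·8 + (1)·3 = 19. ✓

v(n) = 2v(n-1) + v(n-2), v(0) = 2, v(1) = 3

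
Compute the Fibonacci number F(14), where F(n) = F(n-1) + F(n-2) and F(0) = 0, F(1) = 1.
Computing the sequence terms:
0, 1, 1, 2, 3, 5, 8, 13, 21, 34, 55, 89, 144, 233, 377

377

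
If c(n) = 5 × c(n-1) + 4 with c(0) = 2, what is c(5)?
Computing step by step:
c(0) = 2
c(1) = 5 × 2 + 4 = 14
c(2) = 5 × 14 + 4 = 74
c(3) = 5 × 74 + 4 = 374
c(4) = 5 × 374 + 4 = 1874
c(5) = 5 × 1874 + 4 = 9374

9374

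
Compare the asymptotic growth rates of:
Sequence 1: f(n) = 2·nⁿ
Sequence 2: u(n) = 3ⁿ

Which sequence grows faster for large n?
Comparing growth rates:
Growth-rate hierarchy: log n ≺ any polynomial ≺ any exponential cⁿ (c>1) ≺ n! ≺ nⁿ.
super-exponential nⁿ dominates exponential base 3 asymptotically.

f(n) grows faster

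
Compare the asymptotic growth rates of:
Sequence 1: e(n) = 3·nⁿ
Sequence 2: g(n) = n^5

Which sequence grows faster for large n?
Comparing growth rates:
Growth-rate hierarchy: log n ≺ any polynomial ≺ any exponential cⁿ (c>1) ≺ n! ≺ nⁿ.
super-exponential nⁿ dominates polynomial degree 5 asymptotically.

e(n) grows faster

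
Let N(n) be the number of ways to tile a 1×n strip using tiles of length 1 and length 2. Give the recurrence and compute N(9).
Condition on the last tile: it has length 1 (leaving a 1×(n-1) strip) or length 2 (leaving a 1×(n-2) strip), so N(n) = N(n-1) + N(n-2) (order-2 linear recurrence).
For 0 ≤ i < 2 only unit tiles fit, so N(i) = 1.
Iterating the recurrence: N(2) = 2, N(3) = 3, N(4) = 5, N(5) = 8, N(6) = 13, N(7) = 21, N(8) = 34, N(9) = 55.

N(n) = N(n-1) + N(n-2), with N(i) = 1 for 0 ≤ i < 2; N(9) = 55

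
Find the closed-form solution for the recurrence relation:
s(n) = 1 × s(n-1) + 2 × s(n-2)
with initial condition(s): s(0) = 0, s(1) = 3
Recurrence: s(n) = 1 × s(n-1) + 2 × s(n-2), initial: s(0) = 0, s(1) = 3.
Characteristic equation: r² - 1r - 2 = 0, which factors as (r - 2)(r + 1) = 0, so r = 2, -1. General solution s(n) = A·2ⁿ + B·(-1)ⁿ. From s(0) = 0: A + B = 0. From s(1) = 3: 2A - 1B = 3. Solving gives A = 1, B = -1.

s(n) = 2ⁿ - (-1)ⁿ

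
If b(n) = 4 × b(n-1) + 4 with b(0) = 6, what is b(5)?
Computing step by step:
b(0) = 6
b(1) = 4 × 6 + 4 = 28
b(2) = 4 × 28 + 4 = 116
b(3) = 4 × 116 + 4 = 468
b(4) = 4 × 468 + 4 = 1876
b(5) = 4 × 1876 + 4 = 7508

7508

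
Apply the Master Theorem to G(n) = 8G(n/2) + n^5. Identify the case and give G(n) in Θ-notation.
Master Theorem template: G(n) = a·G(n/b) + f(n).
Here: a=8, b=2, f(n)=n^5
Compute log_b(a) = log_2(8) = 3.
f(n) = n^5 = Ω(n^(3+ε)) with ε = 2, and the regularity condition holds (a·f(n/b) = (a/b^5)·f(n) with a/b^5 = 2^-2 < 1). Case 3: G(n) = Θ(f(n)) = Θ(n^5).

Case 3: G(n) = Θ(n^5)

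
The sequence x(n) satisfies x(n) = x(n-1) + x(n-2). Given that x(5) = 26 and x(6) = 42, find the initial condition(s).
Work backwards using x(k) = x(k+2) - x(k+1):
x(4) = x(6) - x(5) = 42 - 26 = 16
x(3) = x(5) - x(4) = 26 - 16 = 10
x(2) = x(4) - x(3) = 16 - 10 = 6
x(1) = x(3) - x(2) = 10 - 6 = 4
x(0) = x(2) - x(1) = 6 - 4 = 2

x(0) = 2, x(1) = 4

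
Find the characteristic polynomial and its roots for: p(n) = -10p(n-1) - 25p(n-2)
Substitute p(n) = rⁿ and divide through by rⁿ⁻²: r² + 10r + 25 = 0
Factor: (r + 5)² = 0, so r = -5 (double root).
General solution: p(n) = (A + Bn)·(-5)ⁿ

Characteristic: r² + 10r + 25 = 0, Roots: r = -5 (double root)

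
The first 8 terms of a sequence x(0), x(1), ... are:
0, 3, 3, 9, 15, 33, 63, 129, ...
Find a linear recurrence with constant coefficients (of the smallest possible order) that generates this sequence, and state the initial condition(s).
Look for the lowest-order linear relation among consecutive terms.
Observation: x(n) - 1·x(n-1) - (2)·x(n-2) = 0 holds for the shown terms, and no order-1 relation x(n) = α·x(n-1) + β fits.
Check at n=3: 1·3 + (2)·3 = 9. ✓

x(n) = x(n-1) + 2x(n-2), x(0) = 0, x(1) = 3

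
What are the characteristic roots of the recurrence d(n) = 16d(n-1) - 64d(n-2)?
Substitute d(n) = rⁿ and divide through by rⁿ⁻²: r² - 16r + 64 = 0
Factor: (r - 8)² = 0, so r = 8 (double root).
General solution: d(n) = (A + Bn)·8ⁿ

Characteristic: r² - 16r + 64 = 0, Roots: r = 8 (double root)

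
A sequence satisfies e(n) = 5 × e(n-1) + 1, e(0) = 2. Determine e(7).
Computing step by step:
e(0) = 2
e(1) = 5 × 2 + 1 = 11
e(2) = 5 × 11 + 1 = 56
e(3) = 5 × 56 + 1 = 281
e(4) = 5 × 281 + 1 = 1406
e(5) = 5 × 1406 + 1 = 7031
e(6) = 5 × 7031 + 1 = 35156
e(7) = 5 × 35156 + 1 = 175781

175781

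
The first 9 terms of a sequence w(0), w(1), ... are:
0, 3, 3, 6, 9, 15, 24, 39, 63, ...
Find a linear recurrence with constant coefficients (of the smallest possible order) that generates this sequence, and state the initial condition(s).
Look for the lowest-order linear relation among consecutive terms.
Observation: w(n) - 1·w(n-1) - (1)·w(n-2) = 0 holds for the shown terms, and no order-1 relation w(n) = α·w(n-1) + β fits.
Check at n=3: 1·3 + (1)·3 = 6. ✓

w(n) = w(n-1) + w(n-2), w(0) = 0, w(1) = 3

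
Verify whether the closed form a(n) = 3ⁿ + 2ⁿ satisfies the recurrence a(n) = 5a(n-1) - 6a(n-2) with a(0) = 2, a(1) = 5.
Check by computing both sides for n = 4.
From the recurrence with a(0) = 2, a(1) = 5:
  a(0) = 2, a(1) = 5, a(2) = 13, a(3) = 35, a(4) = 97
  so the recurrence gives a(4) = 97.
From the proposed closed form a(n) = 3ⁿ + 2ⁿ:
  a(4) = 97.
Both sides give 97 at n = 4, and the initial condition(s) match, so the closed form is consistent.

Yes, the closed form is correct.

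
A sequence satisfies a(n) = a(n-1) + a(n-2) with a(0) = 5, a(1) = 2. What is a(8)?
Computing the sequence terms:
5, 2, 7, 9, 16, 25, 41, 66, 107

107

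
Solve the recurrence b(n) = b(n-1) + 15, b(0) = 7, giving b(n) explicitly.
Recurrence: b(n) = b(n-1) + 15, initial: b(0) = 7.
Each step adds 15, so b(n) = b(0) + 15n = 15n + 7.

b(n) = 15n + 7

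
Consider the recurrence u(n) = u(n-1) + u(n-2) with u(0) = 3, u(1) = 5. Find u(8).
Computing the sequence terms:
3, 5, 8, 13, 21, 34, 55, 89, 144

144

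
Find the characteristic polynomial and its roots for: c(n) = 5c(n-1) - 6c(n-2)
Substitute c(n) = rⁿ and divide through by rⁿ⁻²: r² - 5r + 6 = 0
Factor: (r - 3)(r - 2) = 0, so r = 3, 2.
General solution: c(n) = A·3ⁿ + B·2ⁿ

Characteristic: r² - 5r + 6 = 0, Roots: r = 3, 2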